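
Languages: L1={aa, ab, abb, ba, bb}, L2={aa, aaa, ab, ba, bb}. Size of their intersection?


L1 = {aa, ab, abb, ba, bb}
L2 = {aa, aaa, ab, ba, bb}
Checking each string in L1 against L2:
  'aa': in L2? Yes
  'ab': in L2? Yes
  'abb': in L2? No
  'ba': in L2? Yes
  'bb': in L2? Yes
Intersection = {aa, ab, ba, bb}
|L1 ∩ L2| = 4

4


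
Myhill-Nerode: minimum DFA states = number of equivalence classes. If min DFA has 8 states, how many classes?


Myhill-Nerode theorem:
Number of equivalence classes = number of states in minimal DFA
Minimal DFA states = 8
Therefore equivalence classes = 8

8


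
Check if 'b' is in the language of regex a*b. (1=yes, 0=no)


Pattern: a*b
String: 'b'
Pattern requires: zero or more 'a's followed by exactly one 'b'
Found 0 leading 'a's
Remaining: 'b'
Remaining is exactly 'b' -> match
Result: 1

1


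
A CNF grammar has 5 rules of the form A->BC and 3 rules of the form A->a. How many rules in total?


CNF allows two rule forms:
  A -> BC (binary): 5 rules
  A -> a (terminal): 3 rules
Total = 5 + 3 = 8

8


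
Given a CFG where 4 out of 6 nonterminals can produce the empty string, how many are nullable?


Nonterminals: {S, A, B, C, D, E}
A nonterminal is nullable if it can derive epsilon
Counting nullable nonterminals: 4
Total nullable = 4

4


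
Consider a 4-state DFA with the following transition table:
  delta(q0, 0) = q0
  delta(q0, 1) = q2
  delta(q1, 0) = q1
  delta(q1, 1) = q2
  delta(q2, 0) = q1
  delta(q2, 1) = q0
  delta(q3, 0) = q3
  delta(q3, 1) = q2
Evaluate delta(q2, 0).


Looking up transition function:
delta(q2, 0) in the table
Row: q2, Column: 0
Result: q1

q1


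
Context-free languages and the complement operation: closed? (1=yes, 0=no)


CFL closure properties:
  Closed under: union, concatenation, Kleene star
  NOT closed under: intersection, complement
Operation 'complement' is in not-closed list -> No (not closed)

0


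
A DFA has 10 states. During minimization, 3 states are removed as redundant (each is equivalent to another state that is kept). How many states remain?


Original DFA: 10 states
Redundant states removed: 3
Minimized states = original - removed
= 10 - 3
= 7

7


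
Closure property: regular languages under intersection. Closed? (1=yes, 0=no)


Regular languages are closed under:
- Union (DFA product construction)
- Intersection (DFA product construction)
- Complement (swap accept/reject states)
- Concatenation (NFA construction)
- Kleene star (NFA construction)
intersection is in this list
Therefore: closed

1


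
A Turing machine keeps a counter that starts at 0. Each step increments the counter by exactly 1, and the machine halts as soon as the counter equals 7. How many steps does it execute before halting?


Counter starts at 0. Counting sequence:
  Step 1: counter = 1
  Step 2: counter = 2
  Step 3: counter = 3
  Step 4: counter = 4
  Step 5: counter = 5
  Step 6: counter = 6
  Step 7: counter = 7
Counter reached 7 -> halt
Total steps = 7

7


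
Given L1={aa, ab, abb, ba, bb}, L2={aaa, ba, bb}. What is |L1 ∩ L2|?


L1 = {aa, ab, abb, ba, bb}
L2 = {aaa, ba, bb}
Checking each string in L1 against L2:
  'aa': in L2? No
  'ab': in L2? No
  'abb': in L2? No
  'ba': in L2? Yes
  'bb': in L2? Yes
Intersection = {ba, bb}
|L1 ∩ L2| = 2

2


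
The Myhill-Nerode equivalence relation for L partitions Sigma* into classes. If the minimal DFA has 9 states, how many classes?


Myhill-Nerode theorem:
Number of equivalence classes = number of states in minimal DFA
Minimal DFA states = 9
Therefore equivalence classes = 9

9


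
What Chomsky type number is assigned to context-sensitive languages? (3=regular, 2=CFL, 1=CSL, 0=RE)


Chomsky hierarchy levels:
  Type 3: Regular (DFA/NFA/regex)
  Type 2: Context-free (PDA)
  Type 1: Context-sensitive
  Type 0: Recursively enumerable (TM)
'context-sensitive' corresponds to Type 1

1


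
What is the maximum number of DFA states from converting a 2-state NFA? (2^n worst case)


NFA has 2 states
Subset construction: each DFA state = subset of NFA states
Maximum subsets = 2^2
2^2 = 4

4


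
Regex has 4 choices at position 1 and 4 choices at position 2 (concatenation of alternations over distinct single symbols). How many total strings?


First group: 4 alternatives
Second group: 4 alternatives
Concatenation: each choice from group 1 pairs with each from group 2
Total = 4 x 4 = 16

16


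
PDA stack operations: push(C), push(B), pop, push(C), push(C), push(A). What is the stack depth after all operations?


Tracing stack operations:
  push(C) -> stack = [C], depth=1
  push(B) -> stack = [C,B], depth=2
  pop -> removed B, stack = [C], depth=1
  push(C) -> stack = [C,C], depth=2
  push(C) -> stack = [C,C,C], depth=3
  push(A) -> stack = [C,C,C,A], depth=4
Final depth = 4

4


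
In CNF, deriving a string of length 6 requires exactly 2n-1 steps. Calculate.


Chomsky Normal Form derivation:
String length n = 6
Each step either:
  - Splits a nonterminal into two (n-1 such steps)
  - Converts a nonterminal to terminal (n such steps)
Total = (n-1) + n = 2n - 1
= 2(6) - 1
= 12 - 1
= 11

11


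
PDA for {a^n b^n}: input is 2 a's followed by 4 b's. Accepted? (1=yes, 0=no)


Language requires equal numbers of a's and b's
PDA pushes for each 'a', pops for each 'b'
Number of a's = 2
Number of b's = 4
2 != 4 -> Reject

0


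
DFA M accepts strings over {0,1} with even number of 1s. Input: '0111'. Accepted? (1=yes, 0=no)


DFA has 2 states: q_even (start, accept=yes) and q_odd
Processing string '0111' character by character:
  Position 0: read '0', 1-count=0 -> q_even (no change)
  Position 1: read '1', 1-count=1 -> q_odd
  Position 2: read '1', 1-count=2 -> q_even
  Position 3: read '1', 1-count=3 -> q_odd
Final state: q_odd, total 1s = 3 (odd); the DFA requires an even count -> reject

0


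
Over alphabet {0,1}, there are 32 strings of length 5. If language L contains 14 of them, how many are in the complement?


Alphabet: {0,1}
String length: 5
Total strings of length 5 = 2^5 = 32
Strings in L = 14
Complement = total - |L|
= 32 - 14
= 18

18


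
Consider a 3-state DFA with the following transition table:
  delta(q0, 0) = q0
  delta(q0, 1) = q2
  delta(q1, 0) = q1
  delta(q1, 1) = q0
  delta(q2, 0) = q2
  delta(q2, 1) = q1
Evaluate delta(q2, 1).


Looking up transition function:
delta(q2, 1) in the table
Row: q2, Column: 1
Result: q1

q1


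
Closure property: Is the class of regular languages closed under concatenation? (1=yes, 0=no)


Regular languages are closed under all standard operations:
- Union: Yes (product construction)
- Intersection: Yes (product construction)
- Complement: Yes (swap accept/reject)
- Concatenation: Yes (NFA construction)
Operation: concatenation -> Closed

1


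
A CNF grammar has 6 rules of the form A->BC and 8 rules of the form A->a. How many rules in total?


CNF allows two rule forms:
  A -> BC (binary): 6 rules
  A -> a (terminal): 8 rules
Total = 6 + 8 = 14

14


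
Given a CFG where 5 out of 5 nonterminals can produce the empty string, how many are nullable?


Nonterminals: {S, A, B, C, D}
A nonterminal is nullable if it can derive epsilon
Counting nullable nonterminals: 5
Total nullable = 5

5


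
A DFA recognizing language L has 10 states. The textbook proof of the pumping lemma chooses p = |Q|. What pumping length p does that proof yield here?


Pumping lemma for regular languages (standard proof):
Take p = |Q|, the number of DFA states.
Any string of length >= |Q| passes through |Q|+1 states while reading its first |Q| symbols,
so by pigeonhole some state repeats, giving the loop that can be pumped.
Here |Q| = 10
Therefore the proof uses p = 10

10


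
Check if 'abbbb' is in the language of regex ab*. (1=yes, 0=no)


Pattern: ab*
String: 'abbbb'
Pattern requires: exactly one 'a' followed by zero or more 'b's
First char is 'a' -> OK
Rest 'bbbb': all b's? Yes
Result: 1

1


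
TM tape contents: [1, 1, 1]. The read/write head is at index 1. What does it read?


Tape: [1, 1, 1]
Positions: 0 1 2
Values:    1 1 1
Head at position 1
tape[1] = 1

1


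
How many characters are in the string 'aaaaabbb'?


String: 'aaaaabbb'
Counting characters:
  'a' appears 5 time(s)
  'b' appears 3 time(s)
Total length = 5 + 3 = 8

8


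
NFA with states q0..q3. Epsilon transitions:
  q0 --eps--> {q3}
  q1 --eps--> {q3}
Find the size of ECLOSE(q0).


Starting from q0
Initialize closure = {q0}
Follow epsilon from q0 -> add q3
Final closure: {q0, q3}
Size = 2

2


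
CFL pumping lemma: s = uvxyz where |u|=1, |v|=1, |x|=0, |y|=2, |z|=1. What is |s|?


|s| = |u| + |v| + |x| + |y| + |z|
= 1 + 1 + 0 + 2 + 1
= 2 + 0 + 3
= 2 + 3
= 5

5


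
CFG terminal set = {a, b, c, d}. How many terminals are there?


Terminal symbols: a, b, c, d
Counting each: a (#1), b (#2), c (#3), d (#4)
Total = 4

4


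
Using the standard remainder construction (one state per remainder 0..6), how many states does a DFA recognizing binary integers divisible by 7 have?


Divisibility by 7 is tracked via the remainder mod 7: 0, 1, ..., 6
The construction assigns one state to each remainder
Number of remainders = 7

7


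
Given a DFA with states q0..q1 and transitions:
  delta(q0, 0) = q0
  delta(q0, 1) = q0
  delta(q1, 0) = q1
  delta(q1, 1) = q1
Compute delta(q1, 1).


Looking up transition function:
delta(q1, 1) in the table
Row: q1, Column: 1
Result: q1

q1


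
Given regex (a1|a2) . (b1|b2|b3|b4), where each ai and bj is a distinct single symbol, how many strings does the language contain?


First group: 2 alternatives
Second group: 4 alternatives
Concatenation: each choice from group 1 pairs with each from group 2
Total = 2 x 4 = 8

8


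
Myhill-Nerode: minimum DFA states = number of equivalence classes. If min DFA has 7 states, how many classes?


Myhill-Nerode theorem:
Number of equivalence classes = number of states in minimal DFA
Minimal DFA states = 7
Therefore equivalence classes = 7

7


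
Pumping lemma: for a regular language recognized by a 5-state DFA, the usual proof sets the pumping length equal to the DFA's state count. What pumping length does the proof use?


Pumping lemma for regular languages (standard proof):
Take p = |Q|, the number of DFA states.
Any string of length >= |Q| passes through |Q|+1 states while reading its first |Q| symbols,
so by pigeonhole some state repeats, giving the loop that can be pumped.
Here |Q| = 5
Therefore the proof uses p = 5

5


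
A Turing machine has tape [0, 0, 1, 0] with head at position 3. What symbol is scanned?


Tape: [0, 0, 1, 0]
Positions: 0 1 2 3
Values:    0 0 1 0
Head at position 3
tape[3] = 0

0


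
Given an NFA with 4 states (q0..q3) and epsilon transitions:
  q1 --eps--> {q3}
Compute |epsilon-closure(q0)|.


Starting from q0
Initialize closure = {q0}
q0 has no outgoing epsilon transitions -> nothing to add
Final closure: {q0}
Size = 1

1


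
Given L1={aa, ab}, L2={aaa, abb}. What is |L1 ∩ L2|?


L1 = {aa, ab}
L2 = {aaa, abb}
Checking each string in L1 against L2:
  'aa': in L2? No
  'ab': in L2? No
Intersection = {}
|L1 ∩ L2| = 0

0


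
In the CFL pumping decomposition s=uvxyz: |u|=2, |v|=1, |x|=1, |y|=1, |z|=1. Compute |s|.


|s| = |u| + |v| + |x| + |y| + |z|
= 2 + 1 + 1 + 1 + 1
= 3 + 1 + 2
= 4 + 2
= 6

6


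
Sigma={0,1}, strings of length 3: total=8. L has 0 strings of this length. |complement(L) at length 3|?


Alphabet: {0,1}
String length: 3
Total strings of length 3 = 2^3 = 8
Strings in L = 0
Complement = total - |L|
= 8 - 0
= 8

8


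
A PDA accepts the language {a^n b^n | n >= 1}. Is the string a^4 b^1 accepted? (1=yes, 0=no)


Language requires equal numbers of a's and b's
PDA pushes for each 'a', pops for each 'b'
Number of a's = 4
Number of b's = 1
4 != 1 -> Reject

0


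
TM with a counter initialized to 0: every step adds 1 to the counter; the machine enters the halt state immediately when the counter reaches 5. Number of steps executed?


Counter starts at 0. Counting sequence:
  Step 1: counter = 1
  Step 2: counter = 2
  Step 3: counter = 3
  Step 4: counter = 4
  Step 5: counter = 5
Counter reached 5 -> halt
Total steps = 5

5


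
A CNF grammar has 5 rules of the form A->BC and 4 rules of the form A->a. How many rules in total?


CNF allows two rule forms:
  A -> BC (binary): 5 rules
  A -> a (terminal): 4 rules
Total = 5 + 4 = 9

9


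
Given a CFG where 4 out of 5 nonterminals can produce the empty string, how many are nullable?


Nonterminals: {S, A, B, C, D}
A nonterminal is nullable if it can derive epsilon
Counting nullable nonterminals: 4
Total nullable = 4

4


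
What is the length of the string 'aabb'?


String: 'aabb'
Counting characters:
  'a' appears 2 time(s)
  'b' appears 2 time(s)
Total length = 2 + 2 = 4

4


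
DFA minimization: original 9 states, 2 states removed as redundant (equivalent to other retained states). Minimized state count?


Original DFA: 9 states
Redundant states removed: 2
Minimized states = original - removed
= 9 - 2
= 7

7


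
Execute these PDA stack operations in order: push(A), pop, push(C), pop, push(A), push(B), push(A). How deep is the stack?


Tracing stack operations:
  push(A) -> stack = [A], depth=1
  pop -> removed A, stack = [], depth=0
  push(C) -> stack = [C], depth=1
  pop -> removed C, stack = [], depth=0
  push(A) -> stack = [A], depth=1
  push(B) -> stack = [A,B], depth=2
  push(A) -> stack = [A,B,A], depth=3
Final depth = 3

3


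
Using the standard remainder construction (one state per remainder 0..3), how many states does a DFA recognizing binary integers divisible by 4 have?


Divisibility by 4 is tracked via the remainder mod 4: 0, 1, ..., 3
The construction assigns one state to each remainder
Number of remainders = 4

4


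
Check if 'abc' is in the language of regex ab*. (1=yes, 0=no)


Pattern: ab*
String: 'abc'
Pattern requires: exactly one 'a' followed by zero or more 'b's
First char is 'a' -> OK
Rest 'bc': all b's? No
Result: 0

0


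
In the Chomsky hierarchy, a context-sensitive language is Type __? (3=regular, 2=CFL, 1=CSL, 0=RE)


Chomsky hierarchy levels:
  Type 3: Regular (DFA/NFA/regex)
  Type 2: Context-free (PDA)
  Type 1: Context-sensitive
  Type 0: Recursively enumerable (TM)
'context-sensitive' corresponds to Type 1

1


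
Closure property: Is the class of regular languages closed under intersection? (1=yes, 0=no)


Regular languages are closed under all standard operations:
- Union: Yes (product construction)
- Intersection: Yes (product construction)
- Complement: Yes (swap accept/reject)
- Concatenation: Yes (NFA construction)
Operation: intersection -> Closed

1


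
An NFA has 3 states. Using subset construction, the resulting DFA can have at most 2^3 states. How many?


NFA has 3 states
Subset construction: each DFA state = subset of NFA states
Maximum subsets = 2^3
2^3 = 8

8


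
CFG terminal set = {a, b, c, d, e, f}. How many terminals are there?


Terminal symbols: a, b, c, d, e, f
Counting each: a (#1), b (#2), c (#3), d (#4), e (#5), f (#6)
Total = 6

6


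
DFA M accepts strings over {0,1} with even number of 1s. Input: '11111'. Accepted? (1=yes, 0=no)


DFA has 2 states: q_even (start, accept=yes) and q_odd
Processing string '11111' character by character:
  Position 0: read '1', 1-count=1 -> q_odd
  Position 1: read '1', 1-count=2 -> q_even
  Position 2: read '1', 1-count=3 -> q_odd
  Position 3: read '1', 1-count=4 -> q_even
  Position 4: read '1', 1-count=5 -> q_odd
Final state: q_odd, total 1s = 5 (odd); the DFA requires an even count -> reject

0


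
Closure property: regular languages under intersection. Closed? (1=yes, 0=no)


Regular languages are closed under:
- Union (DFA product construction)
- Intersection (DFA product construction)
- Complement (swap accept/reject states)
- Concatenation (NFA construction)
- Kleene star (NFA construction)
intersection is in this list
Therefore: closed

1


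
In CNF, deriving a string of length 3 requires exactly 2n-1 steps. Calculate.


Chomsky Normal Form derivation:
String length n = 3
Each step either:
  - Splits a nonterminal into two (n-1 such steps)
  - Converts a nonterminal to terminal (n such steps)
Total = (n-1) + n = 2n - 1
= 2(3) - 1
= 6 - 1
= 5

5


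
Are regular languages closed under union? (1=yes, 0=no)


Regular languages are closed under:
- Union (DFA product construction)
- Intersection (DFA product construction)
- Complement (swap accept/reject states)
- Concatenation (NFA construction)
- Kleene star (NFA construction)
union is in this list
Therefore: closed

1


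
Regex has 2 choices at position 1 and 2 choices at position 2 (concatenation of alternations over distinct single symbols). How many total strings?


First group: 2 alternatives
Second group: 2 alternatives
Concatenation: each choice from group 1 pairs with each from group 2
Total = 2 x 2 = 4

4


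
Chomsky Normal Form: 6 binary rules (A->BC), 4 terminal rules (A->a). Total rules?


CNF allows two rule forms:
  A -> BC (binary): 6 rules
  A -> a (terminal): 4 rules
Total = 6 + 4 = 10

10


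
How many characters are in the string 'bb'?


String: 'bb'
Counting characters:
  'b' appears 2 time(s)
Total length = 0 + 2 = 2

2


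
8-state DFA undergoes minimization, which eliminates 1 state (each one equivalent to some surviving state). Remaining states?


Original DFA: 8 states
Redundant states removed: 1
Minimized states = original - removed
= 8 - 1
= 7

7


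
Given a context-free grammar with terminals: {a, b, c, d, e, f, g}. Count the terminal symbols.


Terminal symbols: a, b, c, d, e, f, g
Counting each: a (#1), b (#2), c (#3), d (#4), e (#5), f (#6), g (#7)
Total = 7

7


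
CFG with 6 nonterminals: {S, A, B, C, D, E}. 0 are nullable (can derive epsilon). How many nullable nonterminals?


Nonterminals: {S, A, B, C, D, E}
A nonterminal is nullable if it can derive epsilon
Counting nullable nonterminals: 0
Total nullable = 0

0


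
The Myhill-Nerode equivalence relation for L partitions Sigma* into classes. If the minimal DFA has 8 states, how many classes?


Myhill-Nerode theorem:
Number of equivalence classes = number of states in minimal DFA
Minimal DFA states = 8
Therefore equivalence classes = 8

8


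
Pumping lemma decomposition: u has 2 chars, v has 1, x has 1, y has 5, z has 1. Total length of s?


|s| = |u| + |v| + |x| + |y| + |z|
= 2 + 1 + 1 + 5 + 1
= 3 + 1 + 6
= 4 + 6
= 10

10


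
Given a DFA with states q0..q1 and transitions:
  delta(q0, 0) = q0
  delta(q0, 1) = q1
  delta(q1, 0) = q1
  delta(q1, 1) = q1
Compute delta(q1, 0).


Looking up transition function:
delta(q1, 0) in the table
Row: q1, Column: 0
Result: q1

q1


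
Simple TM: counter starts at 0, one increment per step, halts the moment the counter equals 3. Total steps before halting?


Counter starts at 0. Counting sequence:
  Step 1: counter = 1
  Step 2: counter = 2
  Step 3: counter = 3
Counter reached 3 -> halt
Total steps = 3

3


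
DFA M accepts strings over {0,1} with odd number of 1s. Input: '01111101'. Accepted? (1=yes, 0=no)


DFA has 2 states: q_even (start, accept=no) and q_odd
Processing string '01111101' character by character:
  Position 0: read '0', 1-count=0 -> q_even (no change)
  Position 1: read '1', 1-count=1 -> q_odd
  Position 2: read '1', 1-count=2 -> q_even
  Position 3: read '1', 1-count=3 -> q_odd
  Position 4: read '1', 1-count=4 -> q_even
  Position 5: read '1', 1-count=5 -> q_odd
  Position 6: read '0', 1-count=5 -> q_odd (no change)
  Position 7: read '1', 1-count=6 -> q_even
Final state: q_even, total 1s = 6 (even); the DFA requires an odd count -> reject

0


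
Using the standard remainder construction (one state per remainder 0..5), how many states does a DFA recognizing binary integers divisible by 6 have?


Divisibility by 6 is tracked via the remainder mod 6: 0, 1, ..., 5
The construction assigns one state to each remainder
Number of remainders = 6

6


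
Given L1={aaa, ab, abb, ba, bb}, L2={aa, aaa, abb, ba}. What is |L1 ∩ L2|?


L1 = {aaa, ab, abb, ba, bb}
L2 = {aa, aaa, abb, ba}
Checking each string in L1 against L2:
  'aaa': in L2? Yes
  'ab': in L2? No
  'abb': in L2? Yes
  'ba': in L2? Yes
  'bb': in L2? No
Intersection = {aaa, abb, ba}
|L1 ∩ L2| = 3

3


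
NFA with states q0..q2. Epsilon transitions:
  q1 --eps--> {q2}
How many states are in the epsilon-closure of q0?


Starting from q0
Initialize closure = {q0}
q0 has no outgoing epsilon transitions -> nothing to add
Final closure: {q0}
Size = 1

1


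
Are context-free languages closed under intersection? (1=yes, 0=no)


CFL closure properties:
  Closed under: union, concatenation, Kleene star
  NOT closed under: intersection, complement
Operation 'intersection' is in not-closed list -> No (not closed)

0


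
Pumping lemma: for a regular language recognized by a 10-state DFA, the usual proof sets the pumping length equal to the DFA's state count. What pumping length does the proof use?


Pumping lemma for regular languages (standard proof):
Take p = |Q|, the number of DFA states.
Any string of length >= |Q| passes through |Q|+1 states while reading its first |Q| symbols,
so by pigeonhole some state repeats, giving the loop that can be pumped.
Here |Q| = 10
Therefore the proof uses p = 10

10


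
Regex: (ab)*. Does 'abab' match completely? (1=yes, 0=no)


Pattern: (ab)*
String: 'abab'
Pattern requires: zero or more repetitions of 'ab'
Pairs: ['ab', 'ab']
All pairs are 'ab'? Yes
Result: 1

1


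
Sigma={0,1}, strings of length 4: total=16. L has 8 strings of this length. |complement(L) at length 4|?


Alphabet: {0,1}
String length: 4
Total strings of length 4 = 2^4 = 16
Strings in L = 8
Complement = total - |L|
= 16 - 8
= 8

8


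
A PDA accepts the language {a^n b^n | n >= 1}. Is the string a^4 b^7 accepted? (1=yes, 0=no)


Language requires equal numbers of a's and b's
PDA pushes for each 'a', pops for each 'b'
Number of a's = 4
Number of b's = 7
4 != 7 -> Reject

0


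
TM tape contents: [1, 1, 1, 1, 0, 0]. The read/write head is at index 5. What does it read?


Tape: [1, 1, 1, 1, 0, 0]
Positions: 0 1 2 3 4 5
Values:    1 1 1 1 0 0
Head at position 5
tape[5] = 0

0


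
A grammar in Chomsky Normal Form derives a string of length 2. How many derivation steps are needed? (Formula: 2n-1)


Chomsky Normal Form derivation:
String length n = 2
Each step either:
  - Splits a nonterminal into two (n-1 such steps)
  - Converts a nonterminal to terminal (n such steps)
Total = (n-1) + n = 2n - 1
= 2(2) - 1
= 4 - 1
= 3

3


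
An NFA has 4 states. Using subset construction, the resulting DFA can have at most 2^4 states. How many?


NFA has 4 states
Subset construction: each DFA state = subset of NFA states
Maximum subsets = 2^4
2^4 = 16

16


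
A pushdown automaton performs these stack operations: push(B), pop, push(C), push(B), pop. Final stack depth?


Tracing stack operations:
  push(B) -> stack = [B], depth=1
  pop -> removed B, stack = [], depth=0
  push(C) -> stack = [C], depth=1
  push(B) -> stack = [C,B], depth=2
  pop -> removed B, stack = [C], depth=1
Final depth = 1

1


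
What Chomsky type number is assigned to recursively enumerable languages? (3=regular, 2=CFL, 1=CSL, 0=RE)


Chomsky hierarchy levels:
  Type 3: Regular (DFA/NFA/regex)
  Type 2: Context-free (PDA)
  Type 1: Context-sensitive
  Type 0: Recursively enumerable (TM)
'recursively enumerable' corresponds to Type 0

0


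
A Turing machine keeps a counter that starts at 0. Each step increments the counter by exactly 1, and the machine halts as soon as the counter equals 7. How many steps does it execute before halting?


Counter starts at 0. Counting sequence:
  Step 1: counter = 1
  Step 2: counter = 2
  Step 3: counter = 3
  Step 4: counter = 4
  Step 5: counter = 5
  Step 6: counter = 6
  Step 7: counter = 7
Counter reached 7 -> halt
Total steps = 7

7


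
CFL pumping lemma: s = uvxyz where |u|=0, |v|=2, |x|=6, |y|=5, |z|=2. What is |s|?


|s| = |u| + |v| + |x| + |y| + |z|
= 0 + 2 + 6 + 5 + 2
= 2 + 6 + 7
= 8 + 7
= 15

15


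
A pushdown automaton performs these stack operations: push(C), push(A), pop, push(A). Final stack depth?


Tracing stack operations:
  push(C) -> stack = [C], depth=1
  push(A) -> stack = [C,A], depth=2
  pop -> removed A, stack = [C], depth=1
  push(A) -> stack = [C,A], depth=2
Final depth = 2

2


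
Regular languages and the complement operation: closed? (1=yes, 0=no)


Regular languages are closed under all standard operations:
- Union: Yes (product construction)
- Intersection: Yes (product construction)
- Complement: Yes (swap accept/reject)
- Concatenation: Yes (NFA construction)
Operation: complement -> Closed

1


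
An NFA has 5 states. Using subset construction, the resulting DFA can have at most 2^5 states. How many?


NFA has 5 states
Subset construction: each DFA state = subset of NFA states
Maximum subsets = 2^5
2^5 = 32

32


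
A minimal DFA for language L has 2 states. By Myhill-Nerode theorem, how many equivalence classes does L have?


Myhill-Nerode theorem:
Number of equivalence classes = number of states in minimal DFA
Minimal DFA states = 2
Therefore equivalence classes = 2

2


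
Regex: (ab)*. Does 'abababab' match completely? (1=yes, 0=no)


Pattern: (ab)*
String: 'abababab'
Pattern requires: zero or more repetitions of 'ab'
Pairs: ['ab', 'ab', 'ab', 'ab']
All pairs are 'ab'? Yes
Result: 1

1


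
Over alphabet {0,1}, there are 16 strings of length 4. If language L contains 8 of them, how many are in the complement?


Alphabet: {0,1}
String length: 4
Total strings of length 4 = 2^4 = 16
Strings in L = 8
Complement = total - |L|
= 16 - 8
= 8

8


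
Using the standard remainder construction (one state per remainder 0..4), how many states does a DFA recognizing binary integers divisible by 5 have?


Divisibility by 5 is tracked via the remainder mod 5: 0, 1, ..., 4
The construction assigns one state to each remainder
Number of remainders = 5

5


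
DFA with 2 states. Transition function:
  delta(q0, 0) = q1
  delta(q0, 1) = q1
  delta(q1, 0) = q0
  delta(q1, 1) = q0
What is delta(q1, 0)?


Looking up transition function:
delta(q1, 0) in the table
Row: q1, Column: 0
Result: q0

q0


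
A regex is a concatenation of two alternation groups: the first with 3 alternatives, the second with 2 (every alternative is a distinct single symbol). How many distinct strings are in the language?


First group: 3 alternatives
Second group: 2 alternatives
Concatenation: each choice from group 1 pairs with each from group 2
Total = 3 x 2 = 6

6


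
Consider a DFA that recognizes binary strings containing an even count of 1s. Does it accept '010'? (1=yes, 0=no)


DFA has 2 states: q_even (start, accept=yes) and q_odd
Processing string '010' character by character:
  Position 0: read '0', 1-count=0 -> q_even (no change)
  Position 1: read '1', 1-count=1 -> q_odd
  Position 2: read '0', 1-count=1 -> q_odd (no change)
Final state: q_odd, total 1s = 1 (odd); the DFA requires an even count -> reject

0


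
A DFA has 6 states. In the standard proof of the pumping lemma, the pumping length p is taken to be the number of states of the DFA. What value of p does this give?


Pumping lemma for regular languages (standard proof):
Take p = |Q|, the number of DFA states.
Any string of length >= |Q| passes through |Q|+1 states while reading its first |Q| symbols,
so by pigeonhole some state repeats, giving the loop that can be pumped.
Here |Q| = 6
Therefore the proof uses p = 6

6


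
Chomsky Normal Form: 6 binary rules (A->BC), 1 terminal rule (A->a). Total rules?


CNF allows two rule forms:
  A -> BC (binary): 6 rules
  A -> a (terminal): 1 rule
Total = 6 + 1 = 7

7


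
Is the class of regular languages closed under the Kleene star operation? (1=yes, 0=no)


Regular languages are closed under:
- Union (DFA product construction)
- Intersection (DFA product construction)
- Complement (swap accept/reject states)
- Concatenation (NFA construction)
- Kleene star (NFA construction)
Kleene star is in this list
Therefore: closed

1


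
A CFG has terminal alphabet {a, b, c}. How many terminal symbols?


Terminal symbols: a, b, c
Counting each: a (#1), b (#2), c (#3)
Total = 3

3


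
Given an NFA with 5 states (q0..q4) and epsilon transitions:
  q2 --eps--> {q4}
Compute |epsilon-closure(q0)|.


Starting from q0
Initialize closure = {q0}
q0 has no outgoing epsilon transitions -> nothing to add
Final closure: {q0}
Size = 1

1


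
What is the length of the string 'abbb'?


String: 'abbb'
Counting characters:
  'a' appears 1 time(s)
  'b' appears 3 time(s)
Total length = 1 + 3 = 4

4


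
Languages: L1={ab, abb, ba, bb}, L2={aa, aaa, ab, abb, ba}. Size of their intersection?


L1 = {ab, abb, ba, bb}
L2 = {aa, aaa, ab, abb, ba}
Checking each string in L1 against L2:
  'ab': in L2? Yes
  'abb': in L2? Yes
  'ba': in L2? Yes
  'bb': in L2? No
Intersection = {ab, abb, ba}
|L1 ∩ L2| = 3

3


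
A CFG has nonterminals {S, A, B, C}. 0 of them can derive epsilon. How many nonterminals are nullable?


Nonterminals: {S, A, B, C}
A nonterminal is nullable if it can derive epsilon
Counting nullable nonterminals: 0
Total nullable = 0

0


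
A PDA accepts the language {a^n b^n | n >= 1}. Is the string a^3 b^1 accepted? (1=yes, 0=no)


Language requires equal numbers of a's and b's
PDA pushes for each 'a', pops for each 'b'
Number of a's = 3
Number of b's = 1
3 != 1 -> Reject

0


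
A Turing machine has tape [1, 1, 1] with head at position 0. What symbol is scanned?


Tape: [1, 1, 1]
Positions: 0 1 2
Values:    1 1 1
Head at position 0
tape[0] = 1

1


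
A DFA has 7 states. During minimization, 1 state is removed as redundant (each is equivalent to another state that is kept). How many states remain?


Original DFA: 7 states
Redundant states removed: 1
Minimized states = original - removed
= 7 - 1
= 6

6


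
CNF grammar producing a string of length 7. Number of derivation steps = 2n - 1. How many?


Chomsky Normal Form derivation:
String length n = 7
Each step either:
  - Splits a nonterminal into two (n-1 such steps)
  - Converts a nonterminal to terminal (n such steps)
Total = (n-1) + n = 2n - 1
= 2(7) - 1
= 14 - 1
= 13

13


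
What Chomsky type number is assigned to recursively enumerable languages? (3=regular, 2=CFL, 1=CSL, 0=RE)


Chomsky hierarchy levels:
  Type 3: Regular (DFA/NFA/regex)
  Type 2: Context-free (PDA)
  Type 1: Context-sensitive
  Type 0: Recursively enumerable (TM)
'recursively enumerable' corresponds to Type 0

0


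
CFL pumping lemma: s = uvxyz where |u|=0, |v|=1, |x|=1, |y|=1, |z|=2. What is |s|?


|s| = |u| + |v| + |x| + |y| + |z|
= 0 + 1 + 1 + 1 + 2
= 1 + 1 + 3
= 2 + 3
= 5

5


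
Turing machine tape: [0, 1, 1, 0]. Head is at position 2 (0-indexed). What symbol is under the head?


Tape: [0, 1, 1, 0]
Positions: 0 1 2 3
Values:    0 1 1 0
Head at position 2
tape[2] = 1

1


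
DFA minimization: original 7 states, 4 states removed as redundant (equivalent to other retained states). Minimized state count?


Original DFA: 7 states
Redundant states removed: 4
Minimized states = original - removed
= 7 - 4
= 3

3


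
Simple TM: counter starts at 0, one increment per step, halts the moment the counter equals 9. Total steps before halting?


Counter starts at 0. Counting sequence:
  Step 1: counter = 1
  Step 2: counter = 2
  Step 3: counter = 3
  Step 4: counter = 4
  Step 5: counter = 5
  Step 6: counter = 6
  ...
  Step 9: counter = 9
Counter reached 9 -> halt
Total steps = 9

9


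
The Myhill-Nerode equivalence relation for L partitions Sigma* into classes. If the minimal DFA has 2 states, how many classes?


Myhill-Nerode theorem:
Number of equivalence classes = number of states in minimal DFA
Minimal DFA states = 2
Therefore equivalence classes = 2

2


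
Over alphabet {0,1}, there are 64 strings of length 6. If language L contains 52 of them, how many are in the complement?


Alphabet: {0,1}
String length: 6
Total strings of length 6 = 2^6 = 64
Strings in L = 52
Complement = total - |L|
= 64 - 52
= 12

12


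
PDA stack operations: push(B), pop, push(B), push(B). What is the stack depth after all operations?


Tracing stack operations:
  push(B) -> stack = [B], depth=1
  pop -> removed B, stack = [], depth=0
  push(B) -> stack = [B], depth=1
  push(B) -> stack = [B,B], depth=2
Final depth = 2

2


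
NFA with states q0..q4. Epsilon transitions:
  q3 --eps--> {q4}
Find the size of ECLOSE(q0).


Starting from q0
Initialize closure = {q0}
q0 has no outgoing epsilon transitions -> nothing to add
Final closure: {q0}
Size = 1

1


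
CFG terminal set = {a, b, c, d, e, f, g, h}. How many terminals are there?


Terminal symbols: a, b, c, d, e, f, g, h
Counting each: a (#1), b (#2), c (#3), d (#4), e (#5), f (#6), g (#7), h (#8)
Total = 8

8


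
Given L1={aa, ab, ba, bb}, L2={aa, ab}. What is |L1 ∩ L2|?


L1 = {aa, ab, ba, bb}
L2 = {aa, ab}
Checking each string in L1 against L2:
  'aa': in L2? Yes
  'ab': in L2? Yes
  'ba': in L2? No
  'bb': in L2? No
Intersection = {aa, ab}
|L1 ∩ L2| = 2

2


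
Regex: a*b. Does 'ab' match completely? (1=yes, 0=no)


Pattern: a*b
String: 'ab'
Pattern requires: zero or more 'a's followed by exactly one 'b'
Found 1 leading 'a's
Remaining: 'b'
Remaining is exactly 'b' -> match
Result: 1

1


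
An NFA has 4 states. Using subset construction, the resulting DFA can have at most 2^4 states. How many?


NFA has 4 states
Subset construction: each DFA state = subset of NFA states
Maximum subsets = 2^4
2^4 = 16

16


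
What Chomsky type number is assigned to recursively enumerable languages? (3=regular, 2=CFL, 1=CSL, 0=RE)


Chomsky hierarchy levels:
  Type 3: Regular (DFA/NFA/regex)
  Type 2: Context-free (PDA)
  Type 1: Context-sensitive
  Type 0: Recursively enumerable (TM)
'recursively enumerable' corresponds to Type 0

0


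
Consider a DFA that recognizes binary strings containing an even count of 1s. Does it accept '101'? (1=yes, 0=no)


DFA has 2 states: q_even (start, accept=yes) and q_odd
Processing string '101' character by character:
  Position 0: read '1', 1-count=1 -> q_odd
  Position 1: read '0', 1-count=1 -> q_odd (no change)
  Position 2: read '1', 1-count=2 -> q_even
Final state: q_even, total 1s = 2 (even); the DFA requires an even count -> accept

1


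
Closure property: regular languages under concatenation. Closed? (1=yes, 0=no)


Regular languages are closed under:
- Union (DFA product construction)
- Intersection (DFA product construction)
- Complement (swap accept/reject states)
- Concatenation (NFA construction)
- Kleene star (NFA construction)
concatenation is in this list
Therefore: closed

1


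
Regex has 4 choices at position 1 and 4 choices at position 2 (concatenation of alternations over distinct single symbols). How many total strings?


First group: 4 alternatives
Second group: 4 alternatives
Concatenation: each choice from group 1 pairs with each from group 2
Total = 4 x 4 = 16

16


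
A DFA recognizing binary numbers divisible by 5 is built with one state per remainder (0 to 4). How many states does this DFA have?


Divisibility by 5 is tracked via the remainder mod 5: 0, 1, ..., 4
The construction assigns one state to each remainder
Number of remainders = 5

5


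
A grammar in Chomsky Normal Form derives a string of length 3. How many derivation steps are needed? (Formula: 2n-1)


Chomsky Normal Form derivation:
String length n = 3
Each step either:
  - Splits a nonterminal into two (n-1 such steps)
  - Converts a nonterminal to terminal (n such steps)
Total = (n-1) + n = 2n - 1
= 2(3) - 1
= 6 - 1
= 5

5


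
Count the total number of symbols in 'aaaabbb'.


String: 'aaaabbb'
Counting characters:
  'a' appears 4 time(s)
  'b' appears 3 time(s)
Total length = 4 + 3 = 7

7


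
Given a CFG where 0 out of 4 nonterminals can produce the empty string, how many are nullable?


Nonterminals: {S, A, B, C}
A nonterminal is nullable if it can derive epsilon
Counting nullable nonterminals: 0
Total nullable = 0

0


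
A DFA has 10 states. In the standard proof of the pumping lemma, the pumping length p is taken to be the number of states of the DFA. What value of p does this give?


Pumping lemma for regular languages (standard proof):
Take p = |Q|, the number of DFA states.
Any string of length >= |Q| passes through |Q|+1 states while reading its first |Q| symbols,
so by pigeonhole some state repeats, giving the loop that can be pumped.
Here |Q| = 10
Therefore the proof uses p = 10

10


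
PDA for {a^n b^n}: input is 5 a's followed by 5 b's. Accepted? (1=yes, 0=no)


Language requires equal numbers of a's and b's
PDA pushes for each 'a', pops for each 'b'
Number of a's = 5
Number of b's = 5
5 == 5 -> Accept

1


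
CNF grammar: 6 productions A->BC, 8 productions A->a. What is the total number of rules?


CNF allows two rule forms:
  A -> BC (binary): 6 rules
  A -> a (terminal): 8 rules
Total = 6 + 8 = 14

14


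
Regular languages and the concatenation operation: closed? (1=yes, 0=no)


Regular languages are closed under all standard operations:
- Union: Yes (product construction)
- Intersection: Yes (product construction)
- Complement: Yes (swap accept/reject)
- Concatenation: Yes (NFA construction)
Operation: concatenation -> Closed

1


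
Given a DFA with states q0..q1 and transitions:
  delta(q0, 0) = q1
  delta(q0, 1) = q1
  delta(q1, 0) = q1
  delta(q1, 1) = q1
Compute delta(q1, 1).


Looking up transition function:
delta(q1, 1) in the table
Row: q1, Column: 1
Result: q1

q1


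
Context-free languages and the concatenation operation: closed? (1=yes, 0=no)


CFL closure properties:
  Closed under: union, concatenation, Kleene star
  NOT closed under: intersection, complement
Operation 'concatenation' is in closed list -> Yes (closed)

1


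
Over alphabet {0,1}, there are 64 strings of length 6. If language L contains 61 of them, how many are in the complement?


Alphabet: {0,1}
String length: 6
Total strings of length 6 = 2^6 = 64
Strings in L = 61
Complement = total - |L|
= 64 - 61
= 3

3


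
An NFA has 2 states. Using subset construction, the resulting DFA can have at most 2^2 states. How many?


NFA has 2 states
Subset construction: each DFA state = subset of NFA states
Maximum subsets = 2^2
2^2 = 4

4


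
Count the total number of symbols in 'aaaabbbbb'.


String: 'aaaabbbbb'
Counting characters:
  'a' appears 4 time(s)
  'b' appears 5 time(s)
Total length = 4 + 5 = 9

9


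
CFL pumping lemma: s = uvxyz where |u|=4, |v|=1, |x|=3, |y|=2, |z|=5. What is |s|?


|s| = |u| + |v| + |x| + |y| + |z|
= 4 + 1 + 3 + 2 + 5
= 5 + 3 + 7
= 8 + 7
= 15

15


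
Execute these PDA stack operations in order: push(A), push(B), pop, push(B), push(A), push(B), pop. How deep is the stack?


Tracing stack operations:
  push(A) -> stack = [A], depth=1
  push(B) -> stack = [A,B], depth=2
  pop -> removed B, stack = [A], depth=1
  push(B) -> stack = [A,B], depth=2
  push(A) -> stack = [A,B,A], depth=3
  push(B) -> stack = [A,B,A,B], depth=4
  pop -> removed B, stack = [A,B,A], depth=3
Final depth = 3

3


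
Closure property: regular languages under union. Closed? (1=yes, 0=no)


Regular languages are closed under:
- Union (DFA product construction)
- Intersection (DFA product construction)
- Complement (swap accept/reject states)
- Concatenation (NFA construction)
- Kleene star (NFA construction)
union is in this list
Therefore: closed

1


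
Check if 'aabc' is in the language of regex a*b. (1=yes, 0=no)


Pattern: a*b
String: 'aabc'
Pattern requires: zero or more 'a's followed by exactly one 'b'
Found 2 leading 'a's
Remaining: 'bc'
Remaining is not 'b' -> no match
Result: 0

0
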